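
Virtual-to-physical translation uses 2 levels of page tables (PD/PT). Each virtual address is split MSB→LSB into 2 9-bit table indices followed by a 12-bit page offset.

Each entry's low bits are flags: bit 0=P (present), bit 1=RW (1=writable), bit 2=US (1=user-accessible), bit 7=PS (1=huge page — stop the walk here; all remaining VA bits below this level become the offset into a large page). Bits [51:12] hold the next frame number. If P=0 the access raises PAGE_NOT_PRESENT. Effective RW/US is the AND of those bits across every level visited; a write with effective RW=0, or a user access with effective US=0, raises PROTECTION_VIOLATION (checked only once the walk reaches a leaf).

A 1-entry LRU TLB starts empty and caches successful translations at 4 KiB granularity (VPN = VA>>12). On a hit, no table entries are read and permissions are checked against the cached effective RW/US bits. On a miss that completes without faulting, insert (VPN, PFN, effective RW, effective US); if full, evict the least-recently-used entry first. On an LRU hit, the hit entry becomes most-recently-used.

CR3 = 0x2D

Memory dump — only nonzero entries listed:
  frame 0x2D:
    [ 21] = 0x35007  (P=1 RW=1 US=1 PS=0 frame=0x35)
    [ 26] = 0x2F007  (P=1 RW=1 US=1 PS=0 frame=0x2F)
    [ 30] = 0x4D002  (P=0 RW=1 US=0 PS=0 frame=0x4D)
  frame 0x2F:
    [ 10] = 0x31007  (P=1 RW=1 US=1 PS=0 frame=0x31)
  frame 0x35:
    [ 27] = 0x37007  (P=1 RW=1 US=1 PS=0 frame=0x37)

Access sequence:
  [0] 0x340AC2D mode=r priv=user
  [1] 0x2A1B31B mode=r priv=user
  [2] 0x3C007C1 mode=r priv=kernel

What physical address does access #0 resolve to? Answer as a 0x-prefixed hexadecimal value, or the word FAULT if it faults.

Trace:
#0 VA=0x340AC2D (r,user):
  [0] read 0x2D idx=26: raw=0x2F007 flags P=1 W=1 U=1 S=0
  [1] read 0x2F idx=10: raw=0x31007 flags P=1 W=1 U=1 S=0
  → PA=0x31C2D  (2 entries read)
#1 VA=0x2A1B31B (r,user):
  [0] read 0x2D idx=21: raw=0x35007 flags P=1 W=1 U=1 S=0
  [1] read 0x35 idx=27: raw=0x37007 flags P=1 W=1 U=1 S=0
  → PA=0x3731B  (2 entries read)
#2 VA=0x3C007C1 (r,kernel):
  [0] read 0x2D idx=30: raw=0x4D002 flags P=0 W=1 U=0 S=0
  ⇒ fault: PAGE_NOT_PRESENT  — 1 lookups

Access #0 PA: 0x31C2D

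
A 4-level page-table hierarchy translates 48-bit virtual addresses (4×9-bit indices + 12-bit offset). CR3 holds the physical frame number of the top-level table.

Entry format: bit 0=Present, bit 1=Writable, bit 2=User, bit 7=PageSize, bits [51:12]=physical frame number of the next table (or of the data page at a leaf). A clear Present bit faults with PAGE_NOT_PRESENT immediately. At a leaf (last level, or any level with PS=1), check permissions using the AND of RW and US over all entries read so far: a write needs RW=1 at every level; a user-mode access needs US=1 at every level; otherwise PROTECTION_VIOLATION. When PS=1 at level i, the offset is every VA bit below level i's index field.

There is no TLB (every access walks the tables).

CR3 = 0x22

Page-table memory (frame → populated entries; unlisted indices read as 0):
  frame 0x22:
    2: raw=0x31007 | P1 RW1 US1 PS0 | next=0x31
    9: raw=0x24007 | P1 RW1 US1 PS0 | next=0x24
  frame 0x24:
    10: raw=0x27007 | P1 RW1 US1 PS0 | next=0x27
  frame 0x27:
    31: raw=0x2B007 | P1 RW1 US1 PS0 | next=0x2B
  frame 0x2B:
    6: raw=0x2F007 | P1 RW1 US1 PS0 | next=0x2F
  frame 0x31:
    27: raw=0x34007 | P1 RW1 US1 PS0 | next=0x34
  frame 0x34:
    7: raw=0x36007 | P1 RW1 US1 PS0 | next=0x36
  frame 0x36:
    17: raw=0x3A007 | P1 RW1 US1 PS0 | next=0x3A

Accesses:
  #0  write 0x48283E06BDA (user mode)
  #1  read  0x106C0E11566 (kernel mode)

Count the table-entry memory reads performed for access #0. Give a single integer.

Walk each access:
#0 VA=0x48283E06BDA (w,user):
  lvl0: tbl 0x22, slot 9 ⇒ 0x24007 (P1/RW1/US1/PS0)
  lvl1: tbl 0x24, slot 10 ⇒ 0x27007 (P1/RW1/US1/PS0)
  lvl2: tbl 0x27, slot 31 ⇒ 0x2B007 (P1/RW1/US1/PS0)
  lvl3: tbl 0x2B, slot 6 ⇒ 0x2F007 (P1/RW1/US1/PS0)
  ⇒ phys 0x2FBDA  [4 reads]
#1 VA=0x106C0E11566 (r,kernel):
  lvl0: tbl 0x22, slot 2 ⇒ 0x31007 (P1/RW1/US1/PS0)
  lvl1: tbl 0x31, slot 27 ⇒ 0x34007 (P1/RW1/US1/PS0)
  lvl2: tbl 0x34, slot 7 ⇒ 0x36007 (P1/RW1/US1/PS0)
  lvl3: tbl 0x36, slot 17 ⇒ 0x3A007 (P1/RW1/US1/PS0)
  ⇒ phys 0x3A566  [4 reads]

Entries read for #0: 4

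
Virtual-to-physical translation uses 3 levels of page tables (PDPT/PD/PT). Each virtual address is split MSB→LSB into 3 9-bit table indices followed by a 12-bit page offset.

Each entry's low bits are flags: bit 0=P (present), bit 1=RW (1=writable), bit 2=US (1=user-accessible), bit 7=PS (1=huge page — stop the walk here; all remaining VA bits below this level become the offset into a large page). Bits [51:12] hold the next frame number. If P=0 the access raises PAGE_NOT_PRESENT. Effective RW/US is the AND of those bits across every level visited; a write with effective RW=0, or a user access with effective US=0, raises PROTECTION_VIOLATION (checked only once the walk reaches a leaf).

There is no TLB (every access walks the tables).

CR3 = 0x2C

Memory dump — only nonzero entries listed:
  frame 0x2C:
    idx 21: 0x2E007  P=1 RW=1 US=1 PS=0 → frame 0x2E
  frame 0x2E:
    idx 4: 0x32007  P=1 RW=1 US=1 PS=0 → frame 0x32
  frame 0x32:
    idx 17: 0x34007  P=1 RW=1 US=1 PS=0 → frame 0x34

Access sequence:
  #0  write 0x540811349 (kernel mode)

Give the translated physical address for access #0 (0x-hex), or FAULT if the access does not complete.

Trace:
#0 VA=0x540811349 (w,kernel):
  lvl0: tbl 0x2C, slot 21 ⇒ 0x2E007 (P1/RW1/US1/PS0)
  lvl1: tbl 0x2E, slot 4 ⇒ 0x32007 (P1/RW1/US1/PS0)
  lvl2: tbl 0x32, slot 17 ⇒ 0x34007 (P1/RW1/US1/PS0)
  → PA=0x34349  (3 entries read)

Access #0 PA: 0x34349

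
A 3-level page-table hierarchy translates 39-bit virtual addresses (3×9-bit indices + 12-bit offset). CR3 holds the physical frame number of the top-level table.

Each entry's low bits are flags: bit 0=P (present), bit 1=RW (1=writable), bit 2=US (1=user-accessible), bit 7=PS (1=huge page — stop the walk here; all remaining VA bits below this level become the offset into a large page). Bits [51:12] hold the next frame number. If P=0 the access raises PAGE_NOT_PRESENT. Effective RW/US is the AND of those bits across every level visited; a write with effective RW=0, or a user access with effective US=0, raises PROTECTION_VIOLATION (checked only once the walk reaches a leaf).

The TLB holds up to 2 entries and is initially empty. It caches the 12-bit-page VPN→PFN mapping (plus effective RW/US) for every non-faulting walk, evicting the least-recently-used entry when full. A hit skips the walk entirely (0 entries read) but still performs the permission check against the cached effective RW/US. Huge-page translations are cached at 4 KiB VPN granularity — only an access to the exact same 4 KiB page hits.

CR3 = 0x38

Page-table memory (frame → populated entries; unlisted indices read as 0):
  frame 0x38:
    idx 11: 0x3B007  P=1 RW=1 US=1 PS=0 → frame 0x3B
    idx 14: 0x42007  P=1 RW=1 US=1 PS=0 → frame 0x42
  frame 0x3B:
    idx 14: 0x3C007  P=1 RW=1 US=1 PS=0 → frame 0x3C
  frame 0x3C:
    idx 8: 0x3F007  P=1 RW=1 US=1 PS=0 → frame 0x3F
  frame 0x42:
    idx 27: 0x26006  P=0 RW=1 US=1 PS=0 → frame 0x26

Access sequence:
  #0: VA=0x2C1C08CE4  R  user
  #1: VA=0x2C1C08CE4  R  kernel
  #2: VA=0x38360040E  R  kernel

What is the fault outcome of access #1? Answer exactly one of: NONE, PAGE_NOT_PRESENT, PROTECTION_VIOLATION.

Trace:
#0 VA=0x2C1C08CE4 (r,user):
  lvl0: tbl 0x38, slot 11 ⇒ 0x3B007 (P1/RW1/US1/PS0)
  lvl1: tbl 0x3B, slot 14 ⇒ 0x3C007 (P1/RW1/US1/PS0)
  lvl2: tbl 0x3C, slot 8 ⇒ 0x3F007 (P1/RW1/US1/PS0)
  ⇒ phys 0x3FCE4  [3 reads]
#1 VA=0x2C1C08CE4 (r,kernel):
  TLB hit vpn=0x2C1C08 → PA=0x3FCE4
#2 VA=0x38360040E (r,kernel):
  lvl0: tbl 0x38, slot 14 ⇒ 0x42007 (P1/RW1/US1/PS0)
  lvl1: tbl 0x42, slot 27 ⇒ 0x26006 (P0/RW1/US1/PS0)
  ✗ PAGE_NOT_PRESENT  [2 reads]

Access #1 fault: NONE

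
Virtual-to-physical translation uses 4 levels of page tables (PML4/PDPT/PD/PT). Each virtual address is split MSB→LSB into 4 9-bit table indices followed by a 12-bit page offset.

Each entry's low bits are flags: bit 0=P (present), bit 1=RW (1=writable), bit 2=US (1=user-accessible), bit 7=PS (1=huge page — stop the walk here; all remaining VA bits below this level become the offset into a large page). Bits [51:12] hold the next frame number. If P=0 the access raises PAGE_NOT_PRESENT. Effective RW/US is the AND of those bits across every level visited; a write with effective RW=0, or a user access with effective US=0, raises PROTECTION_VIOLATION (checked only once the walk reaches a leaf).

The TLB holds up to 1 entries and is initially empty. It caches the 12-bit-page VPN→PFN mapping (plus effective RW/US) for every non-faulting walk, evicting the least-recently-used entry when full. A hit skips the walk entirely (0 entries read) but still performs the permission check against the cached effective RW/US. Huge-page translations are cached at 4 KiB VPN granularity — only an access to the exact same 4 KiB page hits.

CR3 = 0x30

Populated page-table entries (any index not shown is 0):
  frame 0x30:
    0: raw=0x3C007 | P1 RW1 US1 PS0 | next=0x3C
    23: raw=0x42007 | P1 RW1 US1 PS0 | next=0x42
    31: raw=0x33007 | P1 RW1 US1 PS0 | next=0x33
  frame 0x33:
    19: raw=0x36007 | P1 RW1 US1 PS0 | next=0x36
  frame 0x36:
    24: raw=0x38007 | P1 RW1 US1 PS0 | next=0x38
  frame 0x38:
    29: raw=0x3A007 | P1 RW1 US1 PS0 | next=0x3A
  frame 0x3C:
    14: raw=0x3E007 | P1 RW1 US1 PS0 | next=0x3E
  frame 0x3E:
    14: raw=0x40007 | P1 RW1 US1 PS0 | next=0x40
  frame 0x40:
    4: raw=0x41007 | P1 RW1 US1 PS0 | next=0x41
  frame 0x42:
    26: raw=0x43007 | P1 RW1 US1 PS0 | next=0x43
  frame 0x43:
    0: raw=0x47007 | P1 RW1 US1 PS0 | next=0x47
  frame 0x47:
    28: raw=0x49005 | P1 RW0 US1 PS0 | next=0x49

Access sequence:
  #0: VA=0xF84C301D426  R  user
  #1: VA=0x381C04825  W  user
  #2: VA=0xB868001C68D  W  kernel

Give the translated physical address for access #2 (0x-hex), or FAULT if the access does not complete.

Trace:
#0 VA=0xF84C301D426 (r,user):
  L0: frame=0x30 idx=31 entry=0x33007 [P=1 RW=1 US=1 PS=0]
  L1: frame=0x33 idx=19 entry=0x36007 [P=1 RW=1 US=1 PS=0]
  L2: frame=0x36 idx=24 entry=0x38007 [P=1 RW=1 US=1 PS=0]
  L3: frame=0x38 idx=29 entry=0x3A007 [P=1 RW=1 US=1 PS=0]
  → PA=0x3A426  (4 entries read)
#1 VA=0x381C04825 (w,user):
  L0: frame=0x30 idx=0 entry=0x3C007 [P=1 RW=1 US=1 PS=0]
  L1: frame=0x3C idx=14 entry=0x3E007 [P=1 RW=1 US=1 PS=0]
  L2: frame=0x3E idx=14 entry=0x40007 [P=1 RW=1 US=1 PS=0]
  L3: frame=0x40 idx=4 entry=0x41007 [P=1 RW=1 US=1 PS=0]
  → PA=0x41825  (4 entries read)
#2 VA=0xB868001C68D (w,kernel):
  L0: frame=0x30 idx=23 entry=0x42007 [P=1 RW=1 US=1 PS=0]
  L1: frame=0x42 idx=26 entry=0x43007 [P=1 RW=1 US=1 PS=0]
  L2: frame=0x43 idx=0 entry=0x47007 [P=1 RW=1 US=1 PS=0]
  L3: frame=0x47 idx=28 entry=0x49005 [P=1 RW=0 US=1 PS=0]
  → PROTECTION_VIOLATION  (4 entries read)

Access #2 PA: FAULT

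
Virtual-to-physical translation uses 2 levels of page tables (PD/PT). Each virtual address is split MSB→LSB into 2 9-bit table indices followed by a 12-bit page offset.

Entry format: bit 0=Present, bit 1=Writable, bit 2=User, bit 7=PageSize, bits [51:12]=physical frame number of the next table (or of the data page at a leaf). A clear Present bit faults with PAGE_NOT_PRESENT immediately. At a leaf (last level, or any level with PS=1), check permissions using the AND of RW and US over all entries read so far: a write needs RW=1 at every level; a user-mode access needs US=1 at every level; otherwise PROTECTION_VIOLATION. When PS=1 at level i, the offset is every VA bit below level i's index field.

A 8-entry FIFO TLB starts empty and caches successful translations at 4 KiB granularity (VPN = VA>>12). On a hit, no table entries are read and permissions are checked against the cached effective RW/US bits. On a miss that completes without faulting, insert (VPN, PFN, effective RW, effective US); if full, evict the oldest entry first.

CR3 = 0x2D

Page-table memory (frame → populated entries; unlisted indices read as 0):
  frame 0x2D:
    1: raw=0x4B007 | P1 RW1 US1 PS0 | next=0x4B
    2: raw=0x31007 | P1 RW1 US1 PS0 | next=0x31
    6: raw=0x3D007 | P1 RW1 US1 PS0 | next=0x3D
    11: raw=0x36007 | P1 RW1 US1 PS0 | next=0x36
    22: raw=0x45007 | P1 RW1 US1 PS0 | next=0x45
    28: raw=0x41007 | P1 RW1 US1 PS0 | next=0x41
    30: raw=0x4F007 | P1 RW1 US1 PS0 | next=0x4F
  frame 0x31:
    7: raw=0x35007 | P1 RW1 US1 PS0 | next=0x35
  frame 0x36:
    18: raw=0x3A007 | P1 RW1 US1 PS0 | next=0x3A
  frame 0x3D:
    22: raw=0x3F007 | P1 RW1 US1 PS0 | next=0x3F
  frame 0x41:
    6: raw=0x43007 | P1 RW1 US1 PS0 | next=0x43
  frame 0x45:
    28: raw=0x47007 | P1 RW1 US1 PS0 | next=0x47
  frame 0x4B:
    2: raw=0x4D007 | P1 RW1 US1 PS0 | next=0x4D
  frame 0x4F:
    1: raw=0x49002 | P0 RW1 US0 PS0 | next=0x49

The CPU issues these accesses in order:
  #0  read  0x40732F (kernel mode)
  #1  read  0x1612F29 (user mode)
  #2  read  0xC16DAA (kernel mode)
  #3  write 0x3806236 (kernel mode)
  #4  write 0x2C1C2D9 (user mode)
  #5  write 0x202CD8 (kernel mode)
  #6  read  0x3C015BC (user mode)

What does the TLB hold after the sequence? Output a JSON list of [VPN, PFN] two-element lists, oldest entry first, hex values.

Walk each access:
#0 VA=0x40732F (r,kernel):
  lvl0: tbl 0x2D, slot 2 ⇒ 0x31007 (P1/RW1/US1/PS0)
  lvl1: tbl 0x31, slot 7 ⇒ 0x35007 (P1/RW1/US1/PS0)
  ⇒ phys 0x3532F  [2 reads]
#1 VA=0x1612F29 (r,user):
  lvl0: tbl 0x2D, slot 11 ⇒ 0x36007 (P1/RW1/US1/PS0)
  lvl1: tbl 0x36, slot 18 ⇒ 0x3A007 (P1/RW1/US1/PS0)
  ⇒ phys 0x3AF29  [2 reads]
#2 VA=0xC16DAA (r,kernel):
  lvl0: tbl 0x2D, slot 6 ⇒ 0x3D007 (P1/RW1/US1/PS0)
  lvl1: tbl 0x3D, slot 22 ⇒ 0x3F007 (P1/RW1/US1/PS0)
  ⇒ phys 0x3FDAA  [2 reads]
#3 VA=0x3806236 (w,kernel):
  lvl0: tbl 0x2D, slot 28 ⇒ 0x41007 (P1/RW1/US1/PS0)
  lvl1: tbl 0x41, slot 6 ⇒ 0x43007 (P1/RW1/US1/PS0)
  ⇒ phys 0x43236  [2 reads]
#4 VA=0x2C1C2D9 (w,user):
  lvl0: tbl 0x2D, slot 22 ⇒ 0x45007 (P1/RW1/US1/PS0)
  lvl1: tbl 0x45, slot 28 ⇒ 0x47007 (P1/RW1/US1/PS0)
  ⇒ phys 0x472D9  [2 reads]
#5 VA=0x202CD8 (w,kernel):
  lvl0: tbl 0x2D, slot 1 ⇒ 0x4B007 (P1/RW1/US1/PS0)
  lvl1: tbl 0x4B, slot 2 ⇒ 0x4D007 (P1/RW1/US1/PS0)
  ⇒ phys 0x4DCD8  [2 reads]
#6 VA=0x3C015BC (r,user):
  lvl0: tbl 0x2D, slot 30 ⇒ 0x4F007 (P1/RW1/US1/PS0)
  lvl1: tbl 0x4F, slot 1 ⇒ 0x49002 (P0/RW1/US0/PS0)
  ✗ PAGE_NOT_PRESENT  [2 reads]

TLB: [["0x407", "0x35"], ["0x1612", "0x3A"], ["0xC16", "0x3F"], ["0x3806", "0x43"], ["0x2C1C", "0x47"], ["0x202", "0x4D"]]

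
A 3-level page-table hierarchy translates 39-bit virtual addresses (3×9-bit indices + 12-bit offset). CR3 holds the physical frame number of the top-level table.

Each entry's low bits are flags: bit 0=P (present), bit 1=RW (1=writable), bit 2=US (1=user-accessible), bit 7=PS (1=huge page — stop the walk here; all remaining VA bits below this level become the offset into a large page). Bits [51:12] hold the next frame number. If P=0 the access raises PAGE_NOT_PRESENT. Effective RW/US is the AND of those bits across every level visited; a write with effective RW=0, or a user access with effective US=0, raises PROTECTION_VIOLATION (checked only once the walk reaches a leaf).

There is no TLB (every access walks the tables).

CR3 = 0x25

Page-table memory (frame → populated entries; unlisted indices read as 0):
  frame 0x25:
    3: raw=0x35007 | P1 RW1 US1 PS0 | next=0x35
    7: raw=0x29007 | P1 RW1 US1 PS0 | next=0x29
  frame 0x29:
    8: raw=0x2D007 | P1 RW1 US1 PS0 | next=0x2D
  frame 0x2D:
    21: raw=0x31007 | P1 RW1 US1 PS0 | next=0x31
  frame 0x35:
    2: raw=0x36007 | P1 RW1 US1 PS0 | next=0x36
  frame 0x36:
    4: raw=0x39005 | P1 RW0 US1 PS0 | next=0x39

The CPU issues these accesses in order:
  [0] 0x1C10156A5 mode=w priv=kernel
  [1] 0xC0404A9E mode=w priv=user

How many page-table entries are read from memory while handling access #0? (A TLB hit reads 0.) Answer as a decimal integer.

Trace:
#0 VA=0x1C10156A5 (w,kernel):
  L0: frame=0x25 idx=7 entry=0x29007 [P=1 RW=1 US=1 PS=0]
  L1: frame=0x29 idx=8 entry=0x2D007 [P=1 RW=1 US=1 PS=0]
  L2: frame=0x2D idx=21 entry=0x31007 [P=1 RW=1 US=1 PS=0]
  ⇒ phys 0x316A5  [3 reads]
#1 VA=0xC0404A9E (w,user):
  L0: frame=0x25 idx=3 entry=0x35007 [P=1 RW=1 US=1 PS=0]
  L1: frame=0x35 idx=2 entry=0x36007 [P=1 RW=1 US=1 PS=0]
  L2: frame=0x36 idx=4 entry=0x39005 [P=1 RW=0 US=1 PS=0]
  → PROTECTION_VIOLATION  (3 entries read)

Entries read for #0: 3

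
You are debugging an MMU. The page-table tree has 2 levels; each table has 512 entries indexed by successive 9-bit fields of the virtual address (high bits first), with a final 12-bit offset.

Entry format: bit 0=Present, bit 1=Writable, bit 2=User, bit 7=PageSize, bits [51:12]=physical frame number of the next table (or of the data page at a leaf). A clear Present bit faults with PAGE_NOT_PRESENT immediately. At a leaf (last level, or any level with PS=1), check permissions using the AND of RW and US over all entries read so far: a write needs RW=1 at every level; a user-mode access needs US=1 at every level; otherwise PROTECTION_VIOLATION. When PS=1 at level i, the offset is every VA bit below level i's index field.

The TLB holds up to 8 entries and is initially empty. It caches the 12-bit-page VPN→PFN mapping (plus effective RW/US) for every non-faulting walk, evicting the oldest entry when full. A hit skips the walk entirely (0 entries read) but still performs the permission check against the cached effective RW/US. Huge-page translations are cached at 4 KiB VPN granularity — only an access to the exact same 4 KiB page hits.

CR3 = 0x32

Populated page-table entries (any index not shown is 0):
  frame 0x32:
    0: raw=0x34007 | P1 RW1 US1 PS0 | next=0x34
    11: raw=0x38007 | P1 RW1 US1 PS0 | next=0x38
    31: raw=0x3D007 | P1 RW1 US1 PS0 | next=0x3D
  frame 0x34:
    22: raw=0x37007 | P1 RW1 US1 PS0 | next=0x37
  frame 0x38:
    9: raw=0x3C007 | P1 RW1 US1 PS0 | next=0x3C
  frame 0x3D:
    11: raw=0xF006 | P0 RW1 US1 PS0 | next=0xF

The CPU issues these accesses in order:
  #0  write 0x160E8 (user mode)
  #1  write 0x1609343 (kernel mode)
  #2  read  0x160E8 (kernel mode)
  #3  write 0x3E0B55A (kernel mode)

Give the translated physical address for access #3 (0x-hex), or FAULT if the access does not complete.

Walk each access:
#0 VA=0x160E8 (w,user):
  L0 @0x32[0] → 0x34007  P=1,RW=1,US=1,PS=0
  L1 @0x34[22] → 0x37007  P=1,RW=1,US=1,PS=0
  → PA=0x370E8  (2 entries read)
#1 VA=0x1609343 (w,kernel):
  L0 @0x32[11] → 0x38007  P=1,RW=1,US=1,PS=0
  L1 @0x38[9] → 0x3C007  P=1,RW=1,US=1,PS=0
  → PA=0x3C343  (2 entries read)
#2 VA=0x160E8 (r,kernel):
  TLB hit vpn=0x16 → PA=0x370E8
#3 VA=0x3E0B55A (w,kernel):
  L0 @0x32[31] → 0x3D007  P=1,RW=1,US=1,PS=0
  L1 @0x3D[11] → 0xF006  P=0,RW=1,US=1,PS=0
  ⇒ fault: PAGE_NOT_PRESENT  — 2 lookups

Access #3 PA: FAULT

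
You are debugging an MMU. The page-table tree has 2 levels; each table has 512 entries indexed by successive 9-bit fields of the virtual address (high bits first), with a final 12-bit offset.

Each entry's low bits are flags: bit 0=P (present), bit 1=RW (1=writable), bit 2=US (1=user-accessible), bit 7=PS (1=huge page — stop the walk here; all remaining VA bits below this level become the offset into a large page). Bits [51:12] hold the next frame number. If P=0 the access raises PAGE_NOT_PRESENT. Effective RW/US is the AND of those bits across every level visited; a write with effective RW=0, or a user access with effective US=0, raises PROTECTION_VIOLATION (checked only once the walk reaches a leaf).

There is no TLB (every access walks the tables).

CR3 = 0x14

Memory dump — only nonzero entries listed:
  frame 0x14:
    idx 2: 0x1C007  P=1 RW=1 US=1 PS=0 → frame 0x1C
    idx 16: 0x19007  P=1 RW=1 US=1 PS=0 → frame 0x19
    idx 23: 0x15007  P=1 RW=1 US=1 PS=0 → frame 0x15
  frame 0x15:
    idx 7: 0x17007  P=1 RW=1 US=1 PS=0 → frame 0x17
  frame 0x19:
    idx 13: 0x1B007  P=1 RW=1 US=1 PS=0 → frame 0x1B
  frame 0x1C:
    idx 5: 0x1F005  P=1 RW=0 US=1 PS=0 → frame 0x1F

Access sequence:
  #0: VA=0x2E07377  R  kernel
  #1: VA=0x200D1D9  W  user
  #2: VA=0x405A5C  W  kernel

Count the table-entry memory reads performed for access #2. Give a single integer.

Per-access translation:
#0 VA=0x2E07377 (r,kernel):
  [0] read 0x14 idx=23: raw=0x15007 flags P=1 W=1 U=1 S=0
  [1] read 0x15 idx=7: raw=0x17007 flags P=1 W=1 U=1 S=0
  ⇒ phys 0x17377  [2 reads]
#1 VA=0x200D1D9 (w,user):
  [0] read 0x14 idx=16: raw=0x19007 flags P=1 W=1 U=1 S=0
  [1] read 0x19 idx=13: raw=0x1B007 flags P=1 W=1 U=1 S=0
  ⇒ phys 0x1B1D9  [2 reads]
#2 VA=0x405A5C (w,kernel):
  [0] read 0x14 idx=2: raw=0x1C007 flags P=1 W=1 U=1 S=0
  [1] read 0x1C idx=5: raw=0x1F005 flags P=1 W=0 U=1 S=0
  ⇒ fault: PROTECTION_VIOLATION  — 2 lookups

Entries read for #2: 2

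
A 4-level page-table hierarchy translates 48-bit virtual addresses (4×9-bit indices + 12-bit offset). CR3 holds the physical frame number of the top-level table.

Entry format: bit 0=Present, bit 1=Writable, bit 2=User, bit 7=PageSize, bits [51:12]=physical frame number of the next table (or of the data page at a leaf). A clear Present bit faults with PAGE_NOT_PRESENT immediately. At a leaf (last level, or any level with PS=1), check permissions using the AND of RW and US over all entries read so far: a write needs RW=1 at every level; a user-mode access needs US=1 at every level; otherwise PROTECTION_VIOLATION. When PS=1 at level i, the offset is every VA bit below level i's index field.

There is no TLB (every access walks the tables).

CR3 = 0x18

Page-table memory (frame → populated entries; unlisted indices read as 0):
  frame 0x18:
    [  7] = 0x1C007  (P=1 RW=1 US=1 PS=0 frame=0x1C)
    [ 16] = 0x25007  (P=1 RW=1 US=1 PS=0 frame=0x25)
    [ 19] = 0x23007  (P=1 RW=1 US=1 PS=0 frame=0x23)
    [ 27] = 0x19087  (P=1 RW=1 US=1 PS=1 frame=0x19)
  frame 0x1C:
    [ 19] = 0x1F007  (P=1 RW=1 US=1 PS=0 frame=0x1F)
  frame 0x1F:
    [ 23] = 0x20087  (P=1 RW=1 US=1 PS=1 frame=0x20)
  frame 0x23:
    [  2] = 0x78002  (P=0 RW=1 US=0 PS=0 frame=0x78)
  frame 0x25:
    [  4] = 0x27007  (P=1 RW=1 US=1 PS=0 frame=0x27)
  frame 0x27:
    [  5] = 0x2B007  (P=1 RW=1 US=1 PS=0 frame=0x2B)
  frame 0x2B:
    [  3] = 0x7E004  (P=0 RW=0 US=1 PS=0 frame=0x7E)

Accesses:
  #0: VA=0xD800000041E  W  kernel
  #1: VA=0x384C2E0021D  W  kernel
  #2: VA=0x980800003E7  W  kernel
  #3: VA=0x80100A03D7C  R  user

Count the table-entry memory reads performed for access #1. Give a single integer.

Per-access translation:
#0 VA=0xD800000041E (w,kernel):
  L0: frame=0x18 idx=27 entry=0x19087 [P=1 RW=1 US=1 PS=1]
  → PA=0x1941E (huge @L0)  (1 entries read)
#1 VA=0x384C2E0021D (w,kernel):
  L0: frame=0x18 idx=7 entry=0x1C007 [P=1 RW=1 US=1 PS=0]
  L1: frame=0x1C idx=19 entry=0x1F007 [P=1 RW=1 US=1 PS=0]
  L2: frame=0x1F idx=23 entry=0x20087 [P=1 RW=1 US=1 PS=1]
  → PA=0x2021D (huge @L2)  (3 entries read)
#2 VA=0x980800003E7 (w,kernel):
  L0: frame=0x18 idx=19 entry=0x23007 [P=1 RW=1 US=1 PS=0]
  L1: frame=0x23 idx=2 entry=0x78002 [P=0 RW=1 US=0 PS=0]
  → PAGE_NOT_PRESENT  (2 entries read)
#3 VA=0x80100A03D7C (r,user):
  L0: frame=0x18 idx=16 entry=0x25007 [P=1 RW=1 US=1 PS=0]
  L1: frame=0x25 idx=4 entry=0x27007 [P=1 RW=1 US=1 PS=0]
  L2: frame=0x27 idx=5 entry=0x2B007 [P=1 RW=1 US=1 PS=0]
  L3: frame=0x2B idx=3 entry=0x7E004 [P=0 RW=0 US=1 PS=0]
  → PAGE_NOT_PRESENT  (4 entries read)

Entries read for #1: 3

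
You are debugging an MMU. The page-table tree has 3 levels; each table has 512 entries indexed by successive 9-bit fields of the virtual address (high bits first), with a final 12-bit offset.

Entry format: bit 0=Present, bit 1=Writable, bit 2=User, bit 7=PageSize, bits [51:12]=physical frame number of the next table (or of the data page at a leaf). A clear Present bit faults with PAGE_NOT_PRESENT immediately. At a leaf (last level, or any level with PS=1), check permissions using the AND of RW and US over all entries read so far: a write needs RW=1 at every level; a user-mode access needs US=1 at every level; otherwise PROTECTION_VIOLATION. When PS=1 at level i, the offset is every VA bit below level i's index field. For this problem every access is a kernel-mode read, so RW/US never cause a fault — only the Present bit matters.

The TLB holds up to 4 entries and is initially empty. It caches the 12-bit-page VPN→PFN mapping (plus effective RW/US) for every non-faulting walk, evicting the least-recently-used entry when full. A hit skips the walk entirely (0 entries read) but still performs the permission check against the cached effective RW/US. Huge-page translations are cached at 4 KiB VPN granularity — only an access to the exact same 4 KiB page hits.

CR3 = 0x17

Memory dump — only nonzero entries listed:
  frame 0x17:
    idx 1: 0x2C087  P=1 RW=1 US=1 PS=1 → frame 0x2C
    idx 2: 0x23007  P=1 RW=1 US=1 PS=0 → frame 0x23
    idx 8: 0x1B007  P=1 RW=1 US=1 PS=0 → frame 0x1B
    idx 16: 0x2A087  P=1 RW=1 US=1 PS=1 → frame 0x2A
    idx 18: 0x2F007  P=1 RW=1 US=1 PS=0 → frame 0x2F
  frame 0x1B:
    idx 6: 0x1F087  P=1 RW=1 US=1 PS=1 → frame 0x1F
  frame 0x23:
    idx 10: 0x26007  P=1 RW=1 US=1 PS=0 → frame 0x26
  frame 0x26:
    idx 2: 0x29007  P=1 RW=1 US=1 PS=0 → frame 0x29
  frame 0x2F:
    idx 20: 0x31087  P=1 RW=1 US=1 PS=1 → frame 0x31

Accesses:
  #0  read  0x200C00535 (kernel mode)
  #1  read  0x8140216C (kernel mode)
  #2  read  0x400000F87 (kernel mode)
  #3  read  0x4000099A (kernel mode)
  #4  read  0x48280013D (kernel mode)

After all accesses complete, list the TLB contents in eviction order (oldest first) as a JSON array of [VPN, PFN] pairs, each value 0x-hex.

Walk each access:
#0 VA=0x200C00535 (r,kernel):
  L0 @0x17[8] → 0x1B007  P=1,RW=1,US=1,PS=0
  L1 @0x1B[6] → 0x1F087  P=1,RW=1,US=1,PS=1
  ⇒ phys 0x1F535 (huge @L1)  [2 reads]
#1 VA=0x8140216C (r,kernel):
  L0 @0x17[2] → 0x23007  P=1,RW=1,US=1,PS=0
  L1 @0x23[10] → 0x26007  P=1,RW=1,US=1,PS=0
  L2 @0x26[2] → 0x29007  P=1,RW=1,US=1,PS=0
  ⇒ phys 0x2916C  [3 reads]
#2 VA=0x400000F87 (r,kernel):
  L0 @0x17[16] → 0x2A087  P=1,RW=1,US=1,PS=1
  ⇒ phys 0x2AF87 (huge @L0)  [1 reads]
#3 VA=0x4000099A (r,kernel):
  L0 @0x17[1] → 0x2C087  P=1,RW=1,US=1,PS=1
  ⇒ phys 0x2C99A (huge @L0)  [1 reads]
#4 VA=0x48280013D (r,kernel):
  L0 @0x17[18] → 0x2F007  P=1,RW=1,US=1,PS=0
  L1 @0x2F[20] → 0x31087  P=1,RW=1,US=1,PS=1
  ⇒ phys 0x3113D (huge @L1)  [2 reads]

TLB: [["0x81402", "0x29"], ["0x400000", "0x2A"], ["0x40000", "0x2C"], ["0x482800", "0x31"]]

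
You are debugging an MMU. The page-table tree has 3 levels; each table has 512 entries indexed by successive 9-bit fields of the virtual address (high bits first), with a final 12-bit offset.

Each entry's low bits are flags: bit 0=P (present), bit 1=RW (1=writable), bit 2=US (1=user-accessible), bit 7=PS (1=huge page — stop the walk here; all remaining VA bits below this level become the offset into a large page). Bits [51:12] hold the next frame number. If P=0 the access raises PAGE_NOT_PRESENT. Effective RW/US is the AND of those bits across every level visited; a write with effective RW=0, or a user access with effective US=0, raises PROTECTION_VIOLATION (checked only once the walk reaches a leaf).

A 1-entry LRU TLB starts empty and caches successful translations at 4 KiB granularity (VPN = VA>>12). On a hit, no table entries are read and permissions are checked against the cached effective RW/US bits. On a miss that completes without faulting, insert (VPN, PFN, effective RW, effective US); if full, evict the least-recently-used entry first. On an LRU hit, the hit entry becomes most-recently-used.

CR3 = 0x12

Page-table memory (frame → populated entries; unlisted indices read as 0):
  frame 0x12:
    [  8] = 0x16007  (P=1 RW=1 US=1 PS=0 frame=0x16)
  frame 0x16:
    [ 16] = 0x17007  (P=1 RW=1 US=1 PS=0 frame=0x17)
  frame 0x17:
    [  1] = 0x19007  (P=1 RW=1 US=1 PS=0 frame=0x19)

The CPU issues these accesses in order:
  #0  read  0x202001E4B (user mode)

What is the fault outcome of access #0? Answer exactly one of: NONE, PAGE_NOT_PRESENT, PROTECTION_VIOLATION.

Walk each access:
#0 VA=0x202001E4B (r,user):
  lvl0: tbl 0x12, slot 8 ⇒ 0x16007 (P1/RW1/US1/PS0)
  lvl1: tbl 0x16, slot 16 ⇒ 0x17007 (P1/RW1/US1/PS0)
  lvl2: tbl 0x17, slot 1 ⇒ 0x19007 (P1/RW1/US1/PS0)
  ⇒ phys 0x19E4B  [3 reads]

Access #0 fault: NONE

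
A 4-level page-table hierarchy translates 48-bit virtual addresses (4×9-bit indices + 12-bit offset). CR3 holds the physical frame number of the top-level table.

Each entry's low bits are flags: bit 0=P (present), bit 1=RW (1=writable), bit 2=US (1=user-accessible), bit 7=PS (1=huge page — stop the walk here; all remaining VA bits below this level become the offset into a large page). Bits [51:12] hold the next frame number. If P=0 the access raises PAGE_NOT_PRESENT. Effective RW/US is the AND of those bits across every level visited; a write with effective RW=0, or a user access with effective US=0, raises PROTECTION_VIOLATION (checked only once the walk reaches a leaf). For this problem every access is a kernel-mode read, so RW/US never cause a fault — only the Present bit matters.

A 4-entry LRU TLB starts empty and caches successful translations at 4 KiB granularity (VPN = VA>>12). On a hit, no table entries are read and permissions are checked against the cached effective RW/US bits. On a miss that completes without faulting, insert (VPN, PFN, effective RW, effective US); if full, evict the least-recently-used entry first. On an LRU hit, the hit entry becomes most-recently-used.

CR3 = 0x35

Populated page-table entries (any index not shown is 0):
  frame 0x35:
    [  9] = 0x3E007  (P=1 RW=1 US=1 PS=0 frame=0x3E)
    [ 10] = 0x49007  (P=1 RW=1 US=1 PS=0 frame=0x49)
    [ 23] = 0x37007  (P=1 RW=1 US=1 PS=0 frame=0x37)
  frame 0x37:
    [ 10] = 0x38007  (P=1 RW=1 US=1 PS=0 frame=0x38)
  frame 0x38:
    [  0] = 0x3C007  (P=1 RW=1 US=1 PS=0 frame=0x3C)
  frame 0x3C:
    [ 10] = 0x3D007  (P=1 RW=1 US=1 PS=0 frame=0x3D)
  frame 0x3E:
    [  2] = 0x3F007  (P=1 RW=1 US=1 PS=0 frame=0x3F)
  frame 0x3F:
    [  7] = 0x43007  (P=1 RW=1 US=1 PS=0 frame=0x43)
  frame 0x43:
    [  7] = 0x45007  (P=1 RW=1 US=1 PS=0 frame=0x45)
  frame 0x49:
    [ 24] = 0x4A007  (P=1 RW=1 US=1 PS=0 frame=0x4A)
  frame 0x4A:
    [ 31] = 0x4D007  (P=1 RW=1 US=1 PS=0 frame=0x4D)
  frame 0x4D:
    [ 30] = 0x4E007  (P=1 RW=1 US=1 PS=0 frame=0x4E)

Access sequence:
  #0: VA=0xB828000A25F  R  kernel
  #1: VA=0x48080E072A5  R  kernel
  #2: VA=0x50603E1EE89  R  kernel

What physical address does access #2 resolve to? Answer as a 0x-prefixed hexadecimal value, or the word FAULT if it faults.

Trace:
#0 VA=0xB828000A25F (r,kernel):
  L0: frame=0x35 idx=23 entry=0x37007 [P=1 RW=1 US=1 PS=0]
  L1: frame=0x37 idx=10 entry=0x38007 [P=1 RW=1 US=1 PS=0]
  L2: frame=0x38 idx=0 entry=0x3C007 [P=1 RW=1 US=1 PS=0]
  L3: frame=0x3C idx=10 entry=0x3D007 [P=1 RW=1 US=1 PS=0]
  ⇒ phys 0x3D25F  [4 reads]
#1 VA=0x48080E072A5 (r,kernel):
  L0: frame=0x35 idx=9 entry=0x3E007 [P=1 RW=1 US=1 PS=0]
  L1: frame=0x3E idx=2 entry=0x3F007 [P=1 RW=1 US=1 PS=0]
  L2: frame=0x3F idx=7 entry=0x43007 [P=1 RW=1 US=1 PS=0]
  L3: frame=0x43 idx=7 entry=0x45007 [P=1 RW=1 US=1 PS=0]
  ⇒ phys 0x452A5  [4 reads]
#2 VA=0x50603E1EE89 (r,kernel):
  L0: frame=0x35 idx=10 entry=0x49007 [P=1 RW=1 US=1 PS=0]
  L1: frame=0x49 idx=24 entry=0x4A007 [P=1 RW=1 US=1 PS=0]
  L2: frame=0x4A idx=31 entry=0x4D007 [P=1 RW=1 US=1 PS=0]
  L3: frame=0x4D idx=30 entry=0x4E007 [P=1 RW=1 US=1 PS=0]
  ⇒ phys 0x4EE89  [4 reads]

Access #2 PA: 0x4EE89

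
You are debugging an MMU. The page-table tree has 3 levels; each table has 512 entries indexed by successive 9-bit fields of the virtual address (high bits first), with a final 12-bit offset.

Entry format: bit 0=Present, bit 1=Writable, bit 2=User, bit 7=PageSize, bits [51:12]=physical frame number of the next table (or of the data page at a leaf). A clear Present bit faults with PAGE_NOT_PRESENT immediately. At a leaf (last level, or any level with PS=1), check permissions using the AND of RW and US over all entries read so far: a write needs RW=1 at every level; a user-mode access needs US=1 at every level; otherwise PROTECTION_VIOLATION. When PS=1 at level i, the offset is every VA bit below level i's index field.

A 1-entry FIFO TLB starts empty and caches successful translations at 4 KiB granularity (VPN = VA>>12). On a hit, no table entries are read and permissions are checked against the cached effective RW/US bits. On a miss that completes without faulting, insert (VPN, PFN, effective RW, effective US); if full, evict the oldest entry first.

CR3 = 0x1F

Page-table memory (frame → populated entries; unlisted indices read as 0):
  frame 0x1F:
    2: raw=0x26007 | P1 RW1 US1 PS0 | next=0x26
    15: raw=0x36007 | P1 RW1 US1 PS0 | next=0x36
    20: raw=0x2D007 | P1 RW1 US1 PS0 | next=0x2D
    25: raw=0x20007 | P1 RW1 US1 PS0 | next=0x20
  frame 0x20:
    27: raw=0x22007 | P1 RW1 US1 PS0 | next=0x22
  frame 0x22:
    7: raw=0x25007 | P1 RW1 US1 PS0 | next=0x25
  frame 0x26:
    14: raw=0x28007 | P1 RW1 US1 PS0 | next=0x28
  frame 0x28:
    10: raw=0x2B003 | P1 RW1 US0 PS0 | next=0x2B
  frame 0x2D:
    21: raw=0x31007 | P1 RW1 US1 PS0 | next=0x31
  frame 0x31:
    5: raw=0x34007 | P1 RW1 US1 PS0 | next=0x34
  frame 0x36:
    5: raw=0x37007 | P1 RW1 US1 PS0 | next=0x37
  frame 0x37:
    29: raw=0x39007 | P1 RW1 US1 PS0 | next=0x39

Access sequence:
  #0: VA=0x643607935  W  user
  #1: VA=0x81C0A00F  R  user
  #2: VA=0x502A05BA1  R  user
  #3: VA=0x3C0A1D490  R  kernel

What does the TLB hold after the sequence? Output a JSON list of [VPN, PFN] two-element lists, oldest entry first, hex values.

Per-access translation:
#0 VA=0x643607935 (w,user):
  [0] read 0x1F idx=25: raw=0x20007 flags P=1 W=1 U=1 S=0
  [1] read 0x20 idx=27: raw=0x22007 flags P=1 W=1 U=1 S=0
  [2] read 0x22 idx=7: raw=0x25007 flags P=1 W=1 U=1 S=0
  ⇒ phys 0x25935  [3 reads]
#1 VA=0x81C0A00F (r,user):
  [0] read 0x1F idx=2: raw=0x26007 flags P=1 W=1 U=1 S=0
  [1] read 0x26 idx=14: raw=0x28007 flags P=1 W=1 U=1 S=0
  [2] read 0x28 idx=10: raw=0x2B003 flags P=1 W=1 U=0 S=0
  ✗ PROTECTION_VIOLATION  [3 reads]
#2 VA=0x502A05BA1 (r,user):
  [0] read 0x1F idx=20: raw=0x2D007 flags P=1 W=1 U=1 S=0
  [1] read 0x2D idx=21: raw=0x31007 flags P=1 W=1 U=1 S=0
  [2] read 0x31 idx=5: raw=0x34007 flags P=1 W=1 U=1 S=0
  ⇒ phys 0x34BA1  [3 reads]
#3 VA=0x3C0A1D490 (r,kernel):
  [0] read 0x1F idx=15: raw=0x36007 flags P=1 W=1 U=1 S=0
  [1] read 0x36 idx=5: raw=0x37007 flags P=1 W=1 U=1 S=0
  [2] read 0x37 idx=29: raw=0x39007 flags P=1 W=1 U=1 S=0
  ⇒ phys 0x39490  [3 reads]

TLB: [["0x3C0A1D", "0x39"]]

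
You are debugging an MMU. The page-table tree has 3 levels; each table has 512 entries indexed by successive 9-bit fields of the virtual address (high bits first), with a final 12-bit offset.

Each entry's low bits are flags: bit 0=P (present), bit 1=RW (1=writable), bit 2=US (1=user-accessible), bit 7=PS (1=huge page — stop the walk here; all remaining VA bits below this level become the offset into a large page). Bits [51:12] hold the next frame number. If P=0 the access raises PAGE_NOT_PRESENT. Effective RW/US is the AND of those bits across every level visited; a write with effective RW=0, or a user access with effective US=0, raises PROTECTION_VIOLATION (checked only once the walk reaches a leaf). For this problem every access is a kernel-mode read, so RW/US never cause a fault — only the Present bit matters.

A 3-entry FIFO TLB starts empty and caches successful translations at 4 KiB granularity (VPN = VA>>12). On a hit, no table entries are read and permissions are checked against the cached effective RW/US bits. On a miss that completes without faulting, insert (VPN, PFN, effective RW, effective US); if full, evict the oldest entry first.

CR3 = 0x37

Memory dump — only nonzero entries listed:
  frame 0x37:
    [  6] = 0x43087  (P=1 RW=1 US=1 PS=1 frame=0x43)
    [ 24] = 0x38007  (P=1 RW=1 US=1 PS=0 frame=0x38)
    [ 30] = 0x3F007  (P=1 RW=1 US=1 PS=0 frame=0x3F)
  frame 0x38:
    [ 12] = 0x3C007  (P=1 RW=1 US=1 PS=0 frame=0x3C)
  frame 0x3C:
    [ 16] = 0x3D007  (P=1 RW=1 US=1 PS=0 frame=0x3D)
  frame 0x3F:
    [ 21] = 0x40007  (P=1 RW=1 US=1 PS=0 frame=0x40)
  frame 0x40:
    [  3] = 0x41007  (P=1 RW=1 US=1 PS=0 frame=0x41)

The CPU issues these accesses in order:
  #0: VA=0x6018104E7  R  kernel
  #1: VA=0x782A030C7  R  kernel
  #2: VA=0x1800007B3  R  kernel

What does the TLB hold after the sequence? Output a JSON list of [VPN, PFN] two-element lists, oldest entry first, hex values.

Trace:
#0 VA=0x6018104E7 (r,kernel):
  L0 @0x37[24] → 0x38007  P=1,RW=1,US=1,PS=0
  L1 @0x38[12] → 0x3C007  P=1,RW=1,US=1,PS=0
  L2 @0x3C[16] → 0x3D007  P=1,RW=1,US=1,PS=0
  ⇒ phys 0x3D4E7  [3 reads]
#1 VA=0x782A030C7 (r,kernel):
  L0 @0x37[30] → 0x3F007  P=1,RW=1,US=1,PS=0
  L1 @0x3F[21] → 0x40007  P=1,RW=1,US=1,PS=0
  L2 @0x40[3] → 0x41007  P=1,RW=1,US=1,PS=0
  ⇒ phys 0x410C7  [3 reads]
#2 VA=0x1800007B3 (r,kernel):
  L0 @0x37[6] → 0x43087  P=1,RW=1,US=1,PS=1
  ⇒ phys 0x437B3 (huge @L0)  [1 reads]

TLB: [["0x601810", "0x3D"], ["0x782A03", "0x41"], ["0x180000", "0x43"]]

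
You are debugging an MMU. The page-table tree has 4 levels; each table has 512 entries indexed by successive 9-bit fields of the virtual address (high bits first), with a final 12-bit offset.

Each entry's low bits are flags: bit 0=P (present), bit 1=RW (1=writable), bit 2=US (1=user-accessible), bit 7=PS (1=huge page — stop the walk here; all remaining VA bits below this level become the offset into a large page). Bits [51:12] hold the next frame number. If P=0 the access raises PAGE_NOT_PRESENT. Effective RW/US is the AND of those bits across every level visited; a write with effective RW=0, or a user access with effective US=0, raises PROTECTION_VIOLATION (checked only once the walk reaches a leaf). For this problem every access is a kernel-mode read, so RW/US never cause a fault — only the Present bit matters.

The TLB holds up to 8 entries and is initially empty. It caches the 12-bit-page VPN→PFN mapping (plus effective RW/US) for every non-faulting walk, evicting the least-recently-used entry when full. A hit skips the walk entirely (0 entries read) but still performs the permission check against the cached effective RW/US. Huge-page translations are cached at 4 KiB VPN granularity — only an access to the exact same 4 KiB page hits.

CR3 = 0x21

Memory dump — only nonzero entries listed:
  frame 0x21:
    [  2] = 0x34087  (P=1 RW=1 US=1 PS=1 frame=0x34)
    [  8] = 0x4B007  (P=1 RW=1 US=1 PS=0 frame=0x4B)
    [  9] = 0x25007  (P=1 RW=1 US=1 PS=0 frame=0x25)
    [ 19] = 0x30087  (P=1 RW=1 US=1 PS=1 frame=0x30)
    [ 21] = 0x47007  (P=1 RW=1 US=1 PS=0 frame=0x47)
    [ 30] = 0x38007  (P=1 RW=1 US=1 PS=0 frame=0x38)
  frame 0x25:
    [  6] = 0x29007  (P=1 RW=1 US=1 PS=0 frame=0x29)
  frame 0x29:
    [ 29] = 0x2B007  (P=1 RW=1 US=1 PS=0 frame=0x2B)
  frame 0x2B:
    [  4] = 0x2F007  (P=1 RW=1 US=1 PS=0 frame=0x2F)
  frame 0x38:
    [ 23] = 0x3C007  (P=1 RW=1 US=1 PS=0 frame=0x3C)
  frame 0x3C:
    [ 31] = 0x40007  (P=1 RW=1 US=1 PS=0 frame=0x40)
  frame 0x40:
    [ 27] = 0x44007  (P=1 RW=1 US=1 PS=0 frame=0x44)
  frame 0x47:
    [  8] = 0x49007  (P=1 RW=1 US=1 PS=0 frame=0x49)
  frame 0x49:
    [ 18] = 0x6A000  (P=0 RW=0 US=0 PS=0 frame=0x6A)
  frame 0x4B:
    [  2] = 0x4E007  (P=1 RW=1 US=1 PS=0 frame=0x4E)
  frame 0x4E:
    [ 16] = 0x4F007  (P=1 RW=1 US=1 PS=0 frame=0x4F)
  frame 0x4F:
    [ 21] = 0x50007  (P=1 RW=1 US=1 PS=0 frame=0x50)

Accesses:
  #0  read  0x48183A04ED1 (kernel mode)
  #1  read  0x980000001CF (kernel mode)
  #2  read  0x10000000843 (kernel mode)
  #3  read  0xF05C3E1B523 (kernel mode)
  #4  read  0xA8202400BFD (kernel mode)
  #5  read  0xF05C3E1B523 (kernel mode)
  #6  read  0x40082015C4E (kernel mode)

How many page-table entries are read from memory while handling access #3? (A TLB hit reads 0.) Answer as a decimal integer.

Walk each access:
#0 VA=0x48183A04ED1 (r,kernel):
  [0] read 0x21 idx=9: raw=0x25007 flags P=1 W=1 U=1 S=0
  [1] read 0x25 idx=6: raw=0x29007 flags P=1 W=1 U=1 S=0
  [2] read 0x29 idx=29: raw=0x2B007 flags P=1 W=1 U=1 S=0
  [3] read 0x2B idx=4: raw=0x2F007 flags P=1 W=1 U=1 S=0
  ✓ 0x2FED1  — 4 lookups
#1 VA=0x980000001CF (r,kernel):
  [0] read 0x21 idx=19: raw=0x30087 flags P=1 W=1 U=1 S=1
  ✓ 0x301CF (huge @L0)  — 1 lookups
#2 VA=0x10000000843 (r,kernel):
  [0] read 0x21 idx=2: raw=0x34087 flags P=1 W=1 U=1 S=1
  ✓ 0x34843 (huge @L0)  — 1 lookups
#3 VA=0xF05C3E1B523 (r,kernel):
  [0] read 0x21 idx=30: raw=0x38007 flags P=1 W=1 U=1 S=0
  [1] read 0x38 idx=23: raw=0x3C007 flags P=1 W=1 U=1 S=0
  [2] read 0x3C idx=31: raw=0x40007 flags P=1 W=1 U=1 S=0
  [3] read 0x40 idx=27: raw=0x44007 flags P=1 W=1 U=1 S=0
  ✓ 0x44523  — 4 lookups
#4 VA=0xA8202400BFD (r,kernel):
  [0] read 0x21 idx=21: raw=0x47007 flags P=1 W=1 U=1 S=0
  [1] read 0x47 idx=8: raw=0x49007 flags P=1 W=1 U=1 S=0
  [2] read 0x49 idx=18: raw=0x6A000 flags P=0 W=0 U=0 S=0
  → PAGE_NOT_PRESENT  (3 entries read)
#5 VA=0xF05C3E1B523 (r,kernel):
  TLB hit vpn=0xF05C3E1B → PA=0x44523
#6 VA=0x40082015C4E (r,kernel):
  [0] read 0x21 idx=8: raw=0x4B007 flags P=1 W=1 U=1 S=0
  [1] read 0x4B idx=2: raw=0x4E007 flags P=1 W=1 U=1 S=0
  [2] read 0x4E idx=16: raw=0x4F007 flags P=1 W=1 U=1 S=0
  [3] read 0x4F idx=21: raw=0x50007 flags P=1 W=1 U=1 S=0
  ✓ 0x50C4E  — 4 lookups

Entries read for #3: 4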